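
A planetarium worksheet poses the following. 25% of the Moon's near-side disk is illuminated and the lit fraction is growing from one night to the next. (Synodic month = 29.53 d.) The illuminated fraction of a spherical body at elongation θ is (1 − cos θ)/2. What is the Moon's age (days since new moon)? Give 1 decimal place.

Invert f = (1 − cos θ)/2 to get cos θ = 1 − 2(0.25) = 0.500, hence θ₀ = arccos 0.500 = 60.0°.
Waxing ⇒ before full, so θ = 60.0°.
At 360°/29.53 d per day, 60.0° corresponds to 4.92 days.

4.9 days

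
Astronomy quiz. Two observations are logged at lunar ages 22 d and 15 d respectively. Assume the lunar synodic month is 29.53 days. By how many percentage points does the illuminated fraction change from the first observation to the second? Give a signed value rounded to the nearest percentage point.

+48 pp

First observation: θ = 360°·22/29.53 = 268.2°, so f = 0.516.
Second observation: θ = 182.9°, f = 0.999.
Δf = 0.999 − 0.516 = +0.484, i.e. +48 pp.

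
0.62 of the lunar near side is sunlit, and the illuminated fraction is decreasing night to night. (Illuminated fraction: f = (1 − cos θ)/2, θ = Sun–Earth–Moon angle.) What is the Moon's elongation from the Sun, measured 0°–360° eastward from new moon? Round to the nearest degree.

From f = (1 − cos θ)/2: cos θ = 1 − 2×0.62 = -0.240; arccos → 103.9°.
Since the Moon is past full (waning), take the reflex angle: θ = 360° − 103.9° = 256.1°.

256°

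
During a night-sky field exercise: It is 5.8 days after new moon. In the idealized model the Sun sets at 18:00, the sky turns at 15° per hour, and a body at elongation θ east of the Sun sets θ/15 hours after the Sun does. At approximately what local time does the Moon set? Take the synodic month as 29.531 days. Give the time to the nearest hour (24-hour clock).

23:00

Phase angle: θ = 360°·(5.8 d)/(29.531 d) = 70.7°.
Delay after the Sun = 70.7° / (15°/h) ≈ 4.71 h.
18:00 + 4.71 h ≈ 22:43 → 23:00 to the nearest hour.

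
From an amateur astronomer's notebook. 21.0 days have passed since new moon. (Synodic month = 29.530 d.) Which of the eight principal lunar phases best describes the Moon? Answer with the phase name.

last quarter

At 21.0/29.530 of the cycle, θ ≈ 256° — the last quarter range.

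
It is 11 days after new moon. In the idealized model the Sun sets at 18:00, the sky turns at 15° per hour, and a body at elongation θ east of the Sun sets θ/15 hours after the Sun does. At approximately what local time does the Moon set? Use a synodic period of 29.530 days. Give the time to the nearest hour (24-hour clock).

The Moon has covered 11/29.530 of its cycle, so θ ≈ 360° × 11/29.530 = 134.1°.
The Moon trails the Sun by θ/15 = 134.1/15 ≈ 8.94 hours.
18:00 + 8.94 h ≈ 02:56 → 03:00 to the nearest hour.

03:00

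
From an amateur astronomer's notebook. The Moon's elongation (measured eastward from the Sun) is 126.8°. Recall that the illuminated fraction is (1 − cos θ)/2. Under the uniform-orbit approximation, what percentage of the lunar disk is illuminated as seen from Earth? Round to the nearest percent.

80%

f = (1 − cos 126.8°)/2 = (1 − (-0.599))/2 ≈ 0.800, i.e. 80%.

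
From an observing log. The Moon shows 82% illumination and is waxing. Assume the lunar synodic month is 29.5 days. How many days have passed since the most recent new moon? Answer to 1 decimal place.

10.6 days

From f = (1 − cos θ)/2: cos θ = 1 − 2×0.82 = -0.640; arccos → 129.8°.
The Moon is waxing (0°–180°), so θ = 129.8° directly.
That fraction of the synodic month is 129.8/360 × 29.5 d ≈ 10.64 d.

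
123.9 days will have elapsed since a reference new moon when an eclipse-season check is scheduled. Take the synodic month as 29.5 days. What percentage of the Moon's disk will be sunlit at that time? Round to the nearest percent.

123.9/29.5 = 4.200 lunations, so 4 complete cycles and 5.90 d into the next.
Phase angle: θ = 360°·(5.90 d)/(29.5 d) = 72.0°.
With cos θ = 0.309, the lit fraction is (1 − 0.309)/2 ≈ 0.345, so 35%.

35%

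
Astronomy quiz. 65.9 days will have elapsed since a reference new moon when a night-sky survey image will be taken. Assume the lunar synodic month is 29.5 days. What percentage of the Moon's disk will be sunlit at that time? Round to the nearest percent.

Reduce mod P: 65.9 − 2×29.5 = 6.90 d into the current lunation.
Phase angle: θ = 360°·(6.90 d)/(29.5 d) = 84.2°.
With cos θ = 0.101, the lit fraction is (1 − 0.101)/2 ≈ 0.450, so 45%.

45%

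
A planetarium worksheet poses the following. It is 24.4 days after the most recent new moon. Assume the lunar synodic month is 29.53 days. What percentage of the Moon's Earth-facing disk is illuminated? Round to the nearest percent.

27%

Elongation θ = 360° × 24.4/29.53 ≈ 297.5°.
cos 297.5° = 0.461, so f = (1 − 0.461)/2 = 0.269, so 27%.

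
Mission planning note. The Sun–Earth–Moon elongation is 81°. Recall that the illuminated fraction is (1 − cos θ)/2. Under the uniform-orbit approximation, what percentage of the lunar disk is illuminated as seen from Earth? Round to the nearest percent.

42%

cos 81° = 0.156, so f = (1 − 0.156)/2 = 0.422, i.e. 42%.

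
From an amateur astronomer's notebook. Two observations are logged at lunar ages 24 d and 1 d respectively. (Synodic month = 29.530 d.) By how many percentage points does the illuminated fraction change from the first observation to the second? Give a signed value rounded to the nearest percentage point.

First observation: θ = 360°·24/29.530 = 292.6°, so f = 0.308.
Second observation: θ = 12.2°, f = 0.011.
Δf = 0.011 − 0.308 = -0.297, i.e. -30 pp.

-30 percentage points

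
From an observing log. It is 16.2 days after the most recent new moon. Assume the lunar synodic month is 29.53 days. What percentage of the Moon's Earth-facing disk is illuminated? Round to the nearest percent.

Phase angle: θ = 360°·(16.2 d)/(29.53 d) = 197.5°.
Illuminated fraction = (1 − cos 197.5°)/2 = (1 − (-0.954))/2 ≈ 0.977, so 98%.

98%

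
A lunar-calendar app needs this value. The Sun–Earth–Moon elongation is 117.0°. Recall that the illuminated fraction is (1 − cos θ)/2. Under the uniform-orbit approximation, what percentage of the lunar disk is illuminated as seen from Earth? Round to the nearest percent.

73%

Half-versine of 117.0°: (1 − (-0.454))/2 = 0.727, i.e. 73%.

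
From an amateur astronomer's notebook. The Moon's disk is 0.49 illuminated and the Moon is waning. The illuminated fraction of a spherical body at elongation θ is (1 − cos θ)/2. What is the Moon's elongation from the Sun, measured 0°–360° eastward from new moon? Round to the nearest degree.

cos θ = 1 − 2f = 0.020, giving a principal value of 88.9°.
A waning Moon lies in 180°–360°, so θ = 360° − 88.9° = 271.1°.

271°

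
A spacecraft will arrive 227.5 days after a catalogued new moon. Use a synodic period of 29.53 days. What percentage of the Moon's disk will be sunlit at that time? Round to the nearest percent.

64%

Reduce mod P: 227.5 − 7×29.53 = 20.79 d into the current lunation.
Phase angle: θ = 360°·(20.79 d)/(29.53 d) = 253.5°.
cos 253.5° = (-0.285), so f = (1 − (-0.285))/2 = 0.642, so 64%.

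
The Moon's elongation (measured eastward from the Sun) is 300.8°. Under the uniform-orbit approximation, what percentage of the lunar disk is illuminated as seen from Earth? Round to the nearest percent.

f = (1 − cos 300.8°)/2 = (1 − 0.512)/2 ≈ 0.244, i.e. 24%.

24%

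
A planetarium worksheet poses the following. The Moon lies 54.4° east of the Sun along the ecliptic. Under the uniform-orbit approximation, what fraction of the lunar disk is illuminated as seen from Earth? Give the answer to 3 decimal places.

0.209

Half-versine of 54.4°: (1 − 0.582)/2 = 0.209.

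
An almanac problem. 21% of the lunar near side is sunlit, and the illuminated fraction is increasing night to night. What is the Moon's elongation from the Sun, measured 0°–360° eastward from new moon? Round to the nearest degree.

From f = (1 − cos θ)/2: cos θ = 1 − 2×0.21 = 0.580; arccos → 54.5°.
Waxing ⇒ before full, so θ = 54.5°.

55°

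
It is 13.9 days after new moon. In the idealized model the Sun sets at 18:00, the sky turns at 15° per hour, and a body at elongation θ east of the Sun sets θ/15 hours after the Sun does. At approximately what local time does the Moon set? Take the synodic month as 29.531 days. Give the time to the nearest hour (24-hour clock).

Phase angle: θ = 360°·(13.9 d)/(29.531 d) = 169.4°.
At 15° of sky rotation per hour, 169.4° corresponds to a 11.30 h lag.
18:00 + 11.30 h ≈ 05:18 → 05:00 to the nearest hour.

05:00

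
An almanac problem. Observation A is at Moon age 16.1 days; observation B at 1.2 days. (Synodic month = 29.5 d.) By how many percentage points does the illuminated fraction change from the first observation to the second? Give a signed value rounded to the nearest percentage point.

-96 pp

θ₁ = 360° × 16.1/29.5 = 196.5°, f₁ = (1 − cos θ₁)/2 = 0.979.
θ₂ = 360° × 1.2/29.5 = 14.6°, f₂ = (1 − cos θ₂)/2 = 0.016.
Change = f₂ − f₁ = -0.963 → -96 percentage points.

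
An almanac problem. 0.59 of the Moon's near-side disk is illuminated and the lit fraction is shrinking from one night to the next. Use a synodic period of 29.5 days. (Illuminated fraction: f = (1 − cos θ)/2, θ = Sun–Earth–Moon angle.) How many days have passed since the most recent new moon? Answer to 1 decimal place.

21.3 days

From f = (1 − cos θ)/2: cos θ = 1 − 2×0.59 = -0.180; arccos → 100.4°.
Since the Moon is past full (waning), take the reflex angle: θ = 360° − 100.4° = 259.6°.
At 360°/29.5 d per day, 259.6° corresponds to 21.28 days.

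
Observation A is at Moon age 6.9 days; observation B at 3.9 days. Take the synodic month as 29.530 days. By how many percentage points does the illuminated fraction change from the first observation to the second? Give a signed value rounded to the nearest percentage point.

First observation: θ = 360°·6.9/29.530 = 84.1°, so f = 0.449.
Second observation: θ = 47.5°, f = 0.162.
Δf = 0.162 − 0.449 = -0.286, i.e. -29 pp.

-29 pp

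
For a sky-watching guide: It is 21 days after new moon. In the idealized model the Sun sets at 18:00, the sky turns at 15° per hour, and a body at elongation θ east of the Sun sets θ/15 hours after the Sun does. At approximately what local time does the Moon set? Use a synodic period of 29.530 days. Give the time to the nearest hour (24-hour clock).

11:00

Elongation θ = 360° × 21/29.530 ≈ 256.0°.
The Moon trails the Sun by θ/15 = 256.0/15 ≈ 17.07 hours.
18:00 + 17.07 h ≈ 11:04 → 11:00 to the nearest hour.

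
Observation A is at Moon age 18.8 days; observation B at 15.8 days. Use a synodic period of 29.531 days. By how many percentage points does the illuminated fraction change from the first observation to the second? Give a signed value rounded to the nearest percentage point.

First observation: θ = 360°·18.8/29.531 = 229.2°, so f = 0.827.
Second observation: θ = 192.6°, f = 0.988.
Δf = 0.988 − 0.827 = +0.161, i.e. +16 pp.

+16 percentage points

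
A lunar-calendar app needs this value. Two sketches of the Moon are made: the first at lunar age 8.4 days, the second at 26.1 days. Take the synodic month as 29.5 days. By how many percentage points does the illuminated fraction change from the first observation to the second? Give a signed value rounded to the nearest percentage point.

First observation: θ = 360°·8.4/29.5 = 102.5°, so f = 0.608.
Second observation: θ = 318.5°, f = 0.125.
Δf = 0.125 − 0.608 = -0.483, i.e. -48 pp.

-48 pp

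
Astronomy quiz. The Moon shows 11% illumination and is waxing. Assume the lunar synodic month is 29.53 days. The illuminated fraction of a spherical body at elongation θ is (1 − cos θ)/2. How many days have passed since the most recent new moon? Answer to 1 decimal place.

From f = (1 − cos θ)/2: cos θ = 1 − 2×0.11 = 0.780; arccos → 38.7°.
The Moon is waxing (0°–180°), so θ = 38.7° directly.
That fraction of the synodic month is 38.7/360 × 29.53 d ≈ 3.18 d.

3.2 days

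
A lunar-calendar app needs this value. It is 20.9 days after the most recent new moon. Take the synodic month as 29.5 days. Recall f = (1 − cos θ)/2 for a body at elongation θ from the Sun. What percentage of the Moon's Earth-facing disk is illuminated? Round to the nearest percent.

63%

The Moon has covered 20.9/29.5 of its cycle, so θ ≈ 360° × 20.9/29.5 = 255.1°.
cos 255.1° = (-0.258), so f = (1 − (-0.258))/2 = 0.629, so 63%.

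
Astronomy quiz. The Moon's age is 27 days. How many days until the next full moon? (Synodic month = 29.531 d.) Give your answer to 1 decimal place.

Full moon is 0.5 of the way through the cycle: age 0.5 × 29.531 = 14.765 d.
Already past this cycle's full moon; the next is at 14.765 + 29.531 = 44.296 d, so 44.296 − 27 = 17.296 days.

17.3 days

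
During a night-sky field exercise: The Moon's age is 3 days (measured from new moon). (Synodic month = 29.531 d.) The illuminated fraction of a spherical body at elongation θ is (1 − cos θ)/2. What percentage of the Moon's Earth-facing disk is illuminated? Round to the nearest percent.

10%

Elongation θ = 360° × 3/29.531 ≈ 36.6°.
cos 36.6° = 0.803, so f = (1 − 0.803)/2 = 0.098, so 10%.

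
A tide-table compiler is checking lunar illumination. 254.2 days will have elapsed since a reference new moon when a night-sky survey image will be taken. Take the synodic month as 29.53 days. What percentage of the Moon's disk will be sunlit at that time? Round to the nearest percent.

Reduce mod P: 254.2 − 8×29.53 = 17.96 d into the current lunation.
Phase angle: θ = 360°·(17.96 d)/(29.53 d) = 219.0°.
cos 219.0° = (-0.778), so f = (1 − (-0.778))/2 = 0.889, so 89%.

89%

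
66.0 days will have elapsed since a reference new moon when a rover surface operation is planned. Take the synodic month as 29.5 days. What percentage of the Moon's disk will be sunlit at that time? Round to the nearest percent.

Reduce mod P: 66.0 − 2×29.5 = 7.00 d into the current lunation.
Phase angle: θ = 360°·(7.00 d)/(29.5 d) = 85.4°.
Illuminated fraction = (1 − cos 85.4°)/2 = (1 − 0.080)/2 ≈ 0.460, so 46%.

46%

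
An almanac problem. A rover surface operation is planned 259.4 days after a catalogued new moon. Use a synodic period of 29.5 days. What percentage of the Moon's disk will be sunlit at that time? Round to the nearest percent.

37%

259.4/29.5 = 8.793 lunations, so 8 complete cycles and 23.40 d into the next.
The Moon has covered 23.40/29.5 of its cycle, so θ ≈ 360° × 23.40/29.5 = 285.6°.
cos 285.6° = 0.268, so f = (1 − 0.268)/2 = 0.366, so 37%.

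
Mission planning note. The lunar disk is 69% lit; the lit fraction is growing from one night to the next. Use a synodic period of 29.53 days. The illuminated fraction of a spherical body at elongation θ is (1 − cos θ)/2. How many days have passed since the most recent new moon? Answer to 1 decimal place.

cos θ = 1 − 2f = -0.380, giving a principal value of 112.3°.
Waxing ⇒ before full, so θ = 112.3°.
Age = 29.53 × 112.3°/360° ≈ 9.21 days.

9.2 days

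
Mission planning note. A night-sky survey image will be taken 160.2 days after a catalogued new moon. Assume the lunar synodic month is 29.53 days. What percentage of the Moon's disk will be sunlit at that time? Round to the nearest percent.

95%

160.2/29.53 = 5.425 lunations, so 5 complete cycles and 12.55 d into the next.
Phase angle: θ = 360°·(12.55 d)/(29.53 d) = 153.0°.
With cos θ = (-0.891), the lit fraction is (1 − (-0.891))/2 ≈ 0.945, so 95%.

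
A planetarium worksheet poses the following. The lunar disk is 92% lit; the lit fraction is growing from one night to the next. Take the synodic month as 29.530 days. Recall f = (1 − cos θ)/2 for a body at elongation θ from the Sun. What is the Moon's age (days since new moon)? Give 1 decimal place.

From f = (1 − cos θ)/2: cos θ = 1 − 2×0.92 = -0.840; arccos → 147.1°.
The Moon is waxing (0°–180°), so θ = 147.1° directly.
At 360°/29.530 d per day, 147.1° corresponds to 12.07 days.

12.1 days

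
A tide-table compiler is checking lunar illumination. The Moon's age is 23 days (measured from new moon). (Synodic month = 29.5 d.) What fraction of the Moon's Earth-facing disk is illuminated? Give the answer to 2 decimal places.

0.41

The Moon has covered 23/29.5 of its cycle, so θ ≈ 360° × 23/29.5 = 280.7°.
With cos θ = 0.185, the lit fraction is (1 − 0.185)/2 ≈ 0.407.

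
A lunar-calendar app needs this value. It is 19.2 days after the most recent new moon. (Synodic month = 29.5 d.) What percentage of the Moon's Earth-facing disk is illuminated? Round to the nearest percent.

Phase angle: θ = 360°·(19.2 d)/(29.5 d) = 234.3°.
Illuminated fraction = (1 − cos 234.3°)/2 = (1 − (-0.583))/2 ≈ 0.792, so 79%.

79%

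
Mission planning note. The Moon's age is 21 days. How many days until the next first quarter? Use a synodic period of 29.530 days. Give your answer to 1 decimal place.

First quarter is 0.25 of the way through the cycle: age 0.25 × 29.530 = 7.383 d.
This lunation's first quarter (7.383 d) has passed, so add one period: 36.913 − 21 = 15.913 days.

15.9 days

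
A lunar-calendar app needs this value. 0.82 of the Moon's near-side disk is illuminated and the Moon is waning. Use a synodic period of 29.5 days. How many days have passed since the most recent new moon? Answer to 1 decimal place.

cos θ = 1 − 2f = -0.640, giving a principal value of 129.8°.
Waning ⇒ past full, so θ = 360° − 129.8° = 230.2°.
Age = 29.5 × 230.2°/360° ≈ 18.86 days.

18.9 days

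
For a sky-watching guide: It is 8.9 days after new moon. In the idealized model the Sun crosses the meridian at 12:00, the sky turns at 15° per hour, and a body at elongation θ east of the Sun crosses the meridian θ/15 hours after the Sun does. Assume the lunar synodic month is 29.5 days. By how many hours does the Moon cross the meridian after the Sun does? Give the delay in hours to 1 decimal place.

7.2 h

Elongation θ = 360° × 8.9/29.5 ≈ 108.6°.
The Moon trails the Sun by θ/15 = 108.6/15 ≈ 7.24 hours.
So the Moon crosses the meridian 7.24 h after the Sun.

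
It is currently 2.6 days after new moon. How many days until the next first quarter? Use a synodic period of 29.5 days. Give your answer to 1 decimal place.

First quarter occurs at elongation 90°, i.e. at age 29.5 × 90/360 = 7.375 d.
That is 7.375 − 2.6 = 4.775 days ahead.

4.8 days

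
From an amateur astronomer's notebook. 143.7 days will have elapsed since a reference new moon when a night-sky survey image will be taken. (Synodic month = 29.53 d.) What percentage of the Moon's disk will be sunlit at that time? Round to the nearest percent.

17%

Reduce mod P: 143.7 − 4×29.53 = 25.58 d into the current lunation.
Elongation θ = 360° × 25.58/29.53 ≈ 311.8°.
Illuminated fraction = (1 − cos 311.8°)/2 = (1 − 0.667)/2 ≈ 0.166, so 17%.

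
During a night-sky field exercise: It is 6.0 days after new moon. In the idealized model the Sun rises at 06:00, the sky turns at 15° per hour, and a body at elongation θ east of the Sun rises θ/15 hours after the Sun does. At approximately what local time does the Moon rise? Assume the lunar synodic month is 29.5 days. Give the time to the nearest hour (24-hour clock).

11:00

Phase angle: θ = 360°·(6.0 d)/(29.5 d) = 73.2°.
At 15° of sky rotation per hour, 73.2° corresponds to a 4.88 h lag.
06:00 + 4.88 h ≈ 10:53 → 11:00 to the nearest hour.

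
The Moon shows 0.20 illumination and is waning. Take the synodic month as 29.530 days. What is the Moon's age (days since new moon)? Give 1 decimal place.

25.2 days

Invert f = (1 − cos θ)/2 to get cos θ = 1 − 2(0.20) = 0.600, hence θ₀ = arccos 0.600 = 53.1°.
Waning ⇒ past full, so θ = 360° − 53.1° = 306.9°.
Age = 29.530 × 306.9°/360° ≈ 25.17 days.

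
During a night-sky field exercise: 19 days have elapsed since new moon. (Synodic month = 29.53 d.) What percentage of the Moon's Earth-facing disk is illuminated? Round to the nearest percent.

The Moon has covered 19/29.53 of its cycle, so θ ≈ 360° × 19/29.53 = 231.6°.
Illuminated fraction = (1 − cos 231.6°)/2 = (1 − (-0.621))/2 ≈ 0.810, so 81%.

81%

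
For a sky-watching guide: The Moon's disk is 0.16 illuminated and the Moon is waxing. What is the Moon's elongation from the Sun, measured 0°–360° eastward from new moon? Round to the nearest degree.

Invert f = (1 − cos θ)/2 to get cos θ = 1 − 2(0.16) = 0.680, hence θ₀ = arccos 0.680 = 47.2°.
Before full moon the principal value applies: θ = 47.2°.

47°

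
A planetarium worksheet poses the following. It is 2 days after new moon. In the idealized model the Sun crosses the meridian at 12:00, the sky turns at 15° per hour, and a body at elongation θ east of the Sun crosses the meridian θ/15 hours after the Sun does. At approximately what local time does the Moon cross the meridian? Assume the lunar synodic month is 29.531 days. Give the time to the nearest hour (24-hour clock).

14:00

The Moon has covered 2/29.531 of its cycle, so θ ≈ 360° × 2/29.531 = 24.4°.
Delay after the Sun = 24.4° / (15°/h) ≈ 1.63 h.
12:00 + 1.63 h ≈ 13:38 → 14:00 to the nearest hour.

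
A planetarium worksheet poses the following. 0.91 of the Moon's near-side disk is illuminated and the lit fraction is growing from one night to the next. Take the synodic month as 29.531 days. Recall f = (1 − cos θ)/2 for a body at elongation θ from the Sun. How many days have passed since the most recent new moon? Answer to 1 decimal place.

11.9 days

Invert f = (1 − cos θ)/2 to get cos θ = 1 − 2(0.91) = -0.820, hence θ₀ = arccos -0.820 = 145.1°.
The Moon is waxing (0°–180°), so θ = 145.1° directly.
That fraction of the synodic month is 145.1/360 × 29.531 d ≈ 11.90 d.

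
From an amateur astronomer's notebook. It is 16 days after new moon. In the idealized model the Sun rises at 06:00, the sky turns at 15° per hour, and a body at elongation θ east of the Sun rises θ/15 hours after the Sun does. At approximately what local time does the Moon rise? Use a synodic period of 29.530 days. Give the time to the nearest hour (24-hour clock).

The Moon has covered 16/29.530 of its cycle, so θ ≈ 360° × 16/29.530 = 195.1°.
At 15° of sky rotation per hour, 195.1° corresponds to a 13.00 h lag.
06:00 + 13.00 h ≈ 19:00 → 19:00 to the nearest hour.

19:00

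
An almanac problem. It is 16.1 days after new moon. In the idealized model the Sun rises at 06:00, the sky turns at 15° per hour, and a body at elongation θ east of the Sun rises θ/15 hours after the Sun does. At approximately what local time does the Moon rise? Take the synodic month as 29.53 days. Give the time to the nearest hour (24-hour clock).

Phase angle: θ = 360°·(16.1 d)/(29.53 d) = 196.3°.
At 15° of sky rotation per hour, 196.3° corresponds to a 13.08 h lag.
06:00 + 13.08 h ≈ 19:05 → 19:00 to the nearest hour.

19:00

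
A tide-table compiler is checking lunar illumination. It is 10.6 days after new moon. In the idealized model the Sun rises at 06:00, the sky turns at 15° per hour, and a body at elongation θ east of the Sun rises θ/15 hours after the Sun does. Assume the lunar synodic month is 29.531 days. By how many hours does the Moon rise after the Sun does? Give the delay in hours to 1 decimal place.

Elongation θ = 360° × 10.6/29.531 ≈ 129.2°.
Delay after the Sun = 129.2° / (15°/h) ≈ 8.61 h.
So the Moon rises 8.61 h after the Sun.

8.6 h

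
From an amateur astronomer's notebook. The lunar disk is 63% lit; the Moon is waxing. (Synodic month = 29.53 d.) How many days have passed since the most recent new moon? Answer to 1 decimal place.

8.6 days

From f = (1 − cos θ)/2: cos θ = 1 − 2×0.63 = -0.260; arccos → 105.1°.
Before full moon the principal value applies: θ = 105.1°.
That fraction of the synodic month is 105.1/360 × 29.53 d ≈ 8.62 d.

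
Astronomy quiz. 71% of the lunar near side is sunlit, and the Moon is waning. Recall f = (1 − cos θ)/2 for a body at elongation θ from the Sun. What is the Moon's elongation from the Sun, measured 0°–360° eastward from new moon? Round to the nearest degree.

245°

cos θ = 1 − 2f = -0.420, giving a principal value of 114.8°.
Waning ⇒ past full, so θ = 360° − 114.8° = 245.2°.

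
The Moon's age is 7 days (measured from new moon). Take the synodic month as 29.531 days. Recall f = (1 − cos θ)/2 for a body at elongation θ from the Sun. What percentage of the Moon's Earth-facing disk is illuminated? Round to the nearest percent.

46%

Phase angle: θ = 360°·(7 d)/(29.531 d) = 85.3°.
With cos θ = 0.081, the lit fraction is (1 − 0.081)/2 ≈ 0.459, so 46%.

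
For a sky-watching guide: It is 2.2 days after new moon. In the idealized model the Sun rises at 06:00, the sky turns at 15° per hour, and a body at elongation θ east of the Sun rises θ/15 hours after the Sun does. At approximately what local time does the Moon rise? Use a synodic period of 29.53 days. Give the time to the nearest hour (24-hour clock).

08:00

Elongation θ = 360° × 2.2/29.53 ≈ 26.8°.
At 15° of sky rotation per hour, 26.8° corresponds to a 1.79 h lag.
06:00 + 1.79 h ≈ 07:47 → 08:00 to the nearest hour.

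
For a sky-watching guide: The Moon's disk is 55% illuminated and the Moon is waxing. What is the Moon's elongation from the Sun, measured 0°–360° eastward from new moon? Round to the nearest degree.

cos θ = 1 − 2f = -0.100, giving a principal value of 95.7°.
Waxing ⇒ before full, so θ = 95.7°.

96°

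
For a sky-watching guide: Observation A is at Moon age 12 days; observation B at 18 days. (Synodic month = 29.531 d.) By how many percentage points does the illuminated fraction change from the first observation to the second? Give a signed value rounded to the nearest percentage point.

-3 percentage points

First observation: θ = 360°·12/29.531 = 146.3°, so f = 0.916.
Second observation: θ = 219.4°, f = 0.886.
Δf = 0.886 − 0.916 = -0.030, i.e. -3 pp.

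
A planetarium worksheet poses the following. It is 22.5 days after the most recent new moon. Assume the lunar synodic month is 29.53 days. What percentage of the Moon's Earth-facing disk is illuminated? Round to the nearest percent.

The Moon has covered 22.5/29.53 of its cycle, so θ ≈ 360° × 22.5/29.53 = 274.3°.
Illuminated fraction = (1 − cos 274.3°)/2 = (1 − 0.075)/2 ≈ 0.463, so 46%.

46%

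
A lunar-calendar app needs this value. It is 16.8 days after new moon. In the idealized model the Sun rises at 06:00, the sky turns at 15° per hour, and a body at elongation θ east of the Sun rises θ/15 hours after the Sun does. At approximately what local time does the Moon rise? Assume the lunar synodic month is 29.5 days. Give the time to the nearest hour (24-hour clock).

20:00

Elongation θ = 360° × 16.8/29.5 ≈ 205.0°.
Delay after the Sun = 205.0° / (15°/h) ≈ 13.67 h.
06:00 + 13.67 h ≈ 19:40 → 20:00 to the nearest hour.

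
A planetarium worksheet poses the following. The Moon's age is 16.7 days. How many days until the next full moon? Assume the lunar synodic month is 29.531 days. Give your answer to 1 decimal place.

Full moon is 0.5 of the way through the cycle: age 0.5 × 29.531 = 14.765 d.
Already past this cycle's full moon; the next is at 14.765 + 29.531 = 44.296 d, so 44.296 − 16.7 = 27.596 days.

27.6 days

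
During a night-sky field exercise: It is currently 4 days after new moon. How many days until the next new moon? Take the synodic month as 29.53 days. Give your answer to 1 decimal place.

25.5 days

The next new moon completes the synodic month: 29.53 − 4 = 25.530 days.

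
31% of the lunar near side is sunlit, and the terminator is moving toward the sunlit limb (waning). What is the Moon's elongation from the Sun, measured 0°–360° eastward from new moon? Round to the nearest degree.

From f = (1 − cos θ)/2: cos θ = 1 − 2×0.31 = 0.380; arccos → 67.7°.
Since the Moon is past full (waning), take the reflex angle: θ = 360° − 67.7° = 292.3°.

292°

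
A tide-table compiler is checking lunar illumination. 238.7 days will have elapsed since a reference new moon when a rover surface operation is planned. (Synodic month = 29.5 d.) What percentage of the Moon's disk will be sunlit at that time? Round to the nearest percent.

238.7/29.5 = 8.092 lunations, so 8 complete cycles and 2.70 d into the next.
Elongation θ = 360° × 2.70/29.5 ≈ 32.9°.
cos 32.9° = 0.839, so f = (1 − 0.839)/2 = 0.080, so 8%.

8%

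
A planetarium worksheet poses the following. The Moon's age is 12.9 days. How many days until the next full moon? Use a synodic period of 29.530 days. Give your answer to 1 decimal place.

Full moon occurs at elongation 180°, i.e. at age 29.530 × 180/360 = 14.765 d.
So 1.865 days remain (14.765 − 12.9).

1.9 days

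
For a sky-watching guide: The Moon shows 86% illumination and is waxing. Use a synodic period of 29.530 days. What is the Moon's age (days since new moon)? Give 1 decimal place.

11.2 days

Invert f = (1 − cos θ)/2 to get cos θ = 1 − 2(0.86) = -0.720, hence θ₀ = arccos -0.720 = 136.1°.
Waxing ⇒ before full, so θ = 136.1°.
Age = 29.530 × 136.1°/360° ≈ 11.16 days.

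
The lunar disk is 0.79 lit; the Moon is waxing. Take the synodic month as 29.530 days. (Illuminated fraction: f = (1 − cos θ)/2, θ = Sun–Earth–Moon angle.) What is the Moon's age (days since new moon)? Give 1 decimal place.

Invert f = (1 − cos θ)/2 to get cos θ = 1 − 2(0.79) = -0.580, hence θ₀ = arccos -0.580 = 125.5°.
The Moon is waxing (0°–180°), so θ = 125.5° directly.
Age = 29.530 × 125.5°/360° ≈ 10.29 days.

10.3 days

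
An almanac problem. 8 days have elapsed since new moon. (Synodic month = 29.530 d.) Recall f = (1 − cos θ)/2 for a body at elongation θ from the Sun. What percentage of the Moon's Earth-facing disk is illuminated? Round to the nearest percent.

Elongation θ = 360° × 8/29.530 ≈ 97.5°.
cos 97.5° = (-0.131), so f = (1 − (-0.131))/2 = 0.566, so 57%.

57%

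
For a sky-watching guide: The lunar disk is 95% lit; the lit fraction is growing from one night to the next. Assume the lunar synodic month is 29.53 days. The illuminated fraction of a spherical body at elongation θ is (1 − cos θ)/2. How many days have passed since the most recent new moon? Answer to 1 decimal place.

12.6 days

cos θ = 1 − 2f = -0.900, giving a principal value of 154.2°.
Waxing ⇒ before full, so θ = 154.2°.
That fraction of the synodic month is 154.2/360 × 29.53 d ≈ 12.65 d.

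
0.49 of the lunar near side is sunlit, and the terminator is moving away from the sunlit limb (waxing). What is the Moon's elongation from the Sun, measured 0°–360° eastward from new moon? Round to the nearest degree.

89°

From f = (1 − cos θ)/2: cos θ = 1 − 2×0.49 = 0.020; arccos → 88.9°.
The Moon is waxing (0°–180°), so θ = 88.9° directly.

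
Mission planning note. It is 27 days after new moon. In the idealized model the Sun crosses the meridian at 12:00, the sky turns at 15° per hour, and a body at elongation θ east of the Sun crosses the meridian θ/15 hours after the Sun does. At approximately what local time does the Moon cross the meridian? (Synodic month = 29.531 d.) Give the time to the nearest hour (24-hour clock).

10:00

The Moon has covered 27/29.531 of its cycle, so θ ≈ 360° × 27/29.531 = 329.1°.
The Moon trails the Sun by θ/15 = 329.1/15 ≈ 21.94 hours.
12:00 + 21.94 h ≈ 09:57 → 10:00 to the nearest hour.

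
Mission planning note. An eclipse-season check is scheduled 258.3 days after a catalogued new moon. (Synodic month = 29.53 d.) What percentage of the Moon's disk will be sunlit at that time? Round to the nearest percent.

51%

258.3 d spans 8 complete synodic months (8 × 29.53 = 236.24 d) plus 22.06 d.
Elongation θ = 360° × 22.06/29.53 ≈ 268.9°.
With cos θ = (-0.019), the lit fraction is (1 − (-0.019))/2 ≈ 0.509, so 51%.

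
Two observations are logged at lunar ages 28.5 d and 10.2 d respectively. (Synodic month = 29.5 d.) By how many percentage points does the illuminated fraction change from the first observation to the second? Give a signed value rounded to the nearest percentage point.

+77 pp

First observation: θ = 360°·28.5/29.5 = 347.8°, so f = 0.011.
Second observation: θ = 124.5°, f = 0.783.
Δf = 0.783 − 0.011 = +0.772, i.e. +77 pp.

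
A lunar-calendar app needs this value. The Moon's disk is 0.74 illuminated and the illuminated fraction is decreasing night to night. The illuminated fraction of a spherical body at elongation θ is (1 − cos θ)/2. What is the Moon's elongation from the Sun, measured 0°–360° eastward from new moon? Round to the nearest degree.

241°

Invert f = (1 − cos θ)/2 to get cos θ = 1 − 2(0.74) = -0.480, hence θ₀ = arccos -0.480 = 118.7°.
A waning Moon lies in 180°–360°, so θ = 360° − 118.7° = 241.3°.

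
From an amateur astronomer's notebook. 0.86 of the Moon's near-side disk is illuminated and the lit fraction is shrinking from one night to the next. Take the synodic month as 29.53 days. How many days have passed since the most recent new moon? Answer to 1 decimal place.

18.4 days

From f = (1 − cos θ)/2: cos θ = 1 − 2×0.86 = -0.720; arccos → 136.1°.
A waning Moon lies in 180°–360°, so θ = 360° − 136.1° = 223.9°.
That fraction of the synodic month is 223.9/360 × 29.53 d ≈ 18.37 d.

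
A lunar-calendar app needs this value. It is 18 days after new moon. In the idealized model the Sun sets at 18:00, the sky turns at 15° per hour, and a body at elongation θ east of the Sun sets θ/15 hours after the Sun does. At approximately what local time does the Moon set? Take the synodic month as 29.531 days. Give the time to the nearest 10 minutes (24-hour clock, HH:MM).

08:40

Phase angle: θ = 360°·(18 d)/(29.531 d) = 219.4°.
Delay after the Sun = 219.4° / (15°/h) ≈ 14.63 h.
18:00 + 14.629 h ≈ 08:38 → 08:40 to the nearest ten minutes.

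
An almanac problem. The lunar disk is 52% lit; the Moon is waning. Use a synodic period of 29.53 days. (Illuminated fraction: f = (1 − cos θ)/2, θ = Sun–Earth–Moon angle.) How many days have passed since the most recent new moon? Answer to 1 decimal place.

From f = (1 − cos θ)/2: cos θ = 1 − 2×0.52 = -0.040; arccos → 92.3°.
Waning ⇒ past full, so θ = 360° − 92.3° = 267.7°.
At 360°/29.53 d per day, 267.7° corresponds to 21.96 days.

22.0 days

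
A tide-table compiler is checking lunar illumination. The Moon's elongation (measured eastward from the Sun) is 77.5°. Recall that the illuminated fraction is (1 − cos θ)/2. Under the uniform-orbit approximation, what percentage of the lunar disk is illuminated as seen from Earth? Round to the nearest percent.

Half-versine of 77.5°: (1 − 0.216)/2 = 0.392, i.e. 39%.

39%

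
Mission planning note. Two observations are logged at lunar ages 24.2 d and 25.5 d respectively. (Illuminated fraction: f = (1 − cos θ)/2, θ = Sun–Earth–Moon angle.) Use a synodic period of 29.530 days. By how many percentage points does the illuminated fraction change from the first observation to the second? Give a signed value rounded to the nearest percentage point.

First observation: θ = 360°·24.2/29.530 = 295.0°, so f = 0.289.
Second observation: θ = 310.9°, f = 0.173.
Δf = 0.173 − 0.289 = -0.116, i.e. -12 pp.

-12 percentage points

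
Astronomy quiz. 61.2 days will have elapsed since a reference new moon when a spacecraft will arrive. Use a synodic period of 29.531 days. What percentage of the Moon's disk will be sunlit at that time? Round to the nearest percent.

Reduce mod P: 61.2 − 2×29.531 = 2.14 d into the current lunation.
The Moon has covered 2.14/29.531 of its cycle, so θ ≈ 360° × 2.14/29.531 = 26.1°.
With cos θ = 0.898, the lit fraction is (1 − 0.898)/2 ≈ 0.051, so 5%.

5%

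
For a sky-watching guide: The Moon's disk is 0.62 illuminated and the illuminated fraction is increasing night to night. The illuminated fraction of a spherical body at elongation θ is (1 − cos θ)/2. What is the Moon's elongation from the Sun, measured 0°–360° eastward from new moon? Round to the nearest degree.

104°

cos θ = 1 − 2f = -0.240, giving a principal value of 103.9°.
Waxing ⇒ before full, so θ = 103.9°.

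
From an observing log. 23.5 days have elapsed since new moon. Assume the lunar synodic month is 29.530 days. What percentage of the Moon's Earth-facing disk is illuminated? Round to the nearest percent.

Elongation θ = 360° × 23.5/29.530 ≈ 286.5°.
Illuminated fraction = (1 − cos 286.5°)/2 = (1 − 0.284)/2 ≈ 0.358, so 36%.

36%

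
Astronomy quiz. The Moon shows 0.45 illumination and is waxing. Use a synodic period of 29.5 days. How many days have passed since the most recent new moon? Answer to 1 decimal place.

6.9 days

Invert f = (1 − cos θ)/2 to get cos θ = 1 − 2(0.45) = 0.100, hence θ₀ = arccos 0.100 = 84.3°.
Before full moon the principal value applies: θ = 84.3°.
That fraction of the synodic month is 84.3/360 × 29.5 d ≈ 6.90 d.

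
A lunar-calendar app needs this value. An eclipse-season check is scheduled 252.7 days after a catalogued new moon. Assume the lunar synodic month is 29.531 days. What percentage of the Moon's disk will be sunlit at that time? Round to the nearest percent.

Reduce mod P: 252.7 − 8×29.531 = 16.45 d into the current lunation.
The Moon has covered 16.45/29.531 of its cycle, so θ ≈ 360° × 16.45/29.531 = 200.6°.
cos 200.6° = (-0.936), so f = (1 − (-0.936))/2 = 0.968, so 97%.

97%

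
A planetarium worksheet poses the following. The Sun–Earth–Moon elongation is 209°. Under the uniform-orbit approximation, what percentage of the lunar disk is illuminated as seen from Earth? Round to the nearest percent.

94%

f = (1 − cos 209°)/2 = (1 − (-0.875))/2 ≈ 0.937, i.e. 94%.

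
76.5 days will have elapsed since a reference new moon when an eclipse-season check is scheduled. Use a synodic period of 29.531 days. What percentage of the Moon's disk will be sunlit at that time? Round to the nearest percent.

76.5/29.531 = 2.590 lunations, so 2 complete cycles and 17.44 d into the next.
The Moon has covered 17.44/29.531 of its cycle, so θ ≈ 360° × 17.44/29.531 = 212.6°.
With cos θ = (-0.843), the lit fraction is (1 − (-0.843))/2 ≈ 0.921, so 92%.

92%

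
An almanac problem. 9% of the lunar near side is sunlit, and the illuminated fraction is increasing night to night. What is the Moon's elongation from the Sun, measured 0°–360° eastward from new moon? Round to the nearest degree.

From f = (1 − cos θ)/2: cos θ = 1 − 2×0.09 = 0.820; arccos → 34.9°.
The Moon is waxing (0°–180°), so θ = 34.9° directly.

35°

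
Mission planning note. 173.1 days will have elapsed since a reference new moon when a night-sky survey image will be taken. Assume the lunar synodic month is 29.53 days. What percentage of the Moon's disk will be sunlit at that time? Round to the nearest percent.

18%

173.1 d spans 5 complete synodic months (5 × 29.53 = 147.65 d) plus 25.45 d.
The Moon has covered 25.45/29.53 of its cycle, so θ ≈ 360° × 25.45/29.53 = 310.3°.
cos 310.3° = 0.646, so f = (1 − 0.646)/2 = 0.177, so 18%.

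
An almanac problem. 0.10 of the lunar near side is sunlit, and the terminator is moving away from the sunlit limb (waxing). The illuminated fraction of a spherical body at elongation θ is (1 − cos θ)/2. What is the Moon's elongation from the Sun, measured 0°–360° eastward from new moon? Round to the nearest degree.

From f = (1 − cos θ)/2: cos θ = 1 − 2×0.10 = 0.800; arccos → 36.9°.
The Moon is waxing (0°–180°), so θ = 36.9° directly.

37°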